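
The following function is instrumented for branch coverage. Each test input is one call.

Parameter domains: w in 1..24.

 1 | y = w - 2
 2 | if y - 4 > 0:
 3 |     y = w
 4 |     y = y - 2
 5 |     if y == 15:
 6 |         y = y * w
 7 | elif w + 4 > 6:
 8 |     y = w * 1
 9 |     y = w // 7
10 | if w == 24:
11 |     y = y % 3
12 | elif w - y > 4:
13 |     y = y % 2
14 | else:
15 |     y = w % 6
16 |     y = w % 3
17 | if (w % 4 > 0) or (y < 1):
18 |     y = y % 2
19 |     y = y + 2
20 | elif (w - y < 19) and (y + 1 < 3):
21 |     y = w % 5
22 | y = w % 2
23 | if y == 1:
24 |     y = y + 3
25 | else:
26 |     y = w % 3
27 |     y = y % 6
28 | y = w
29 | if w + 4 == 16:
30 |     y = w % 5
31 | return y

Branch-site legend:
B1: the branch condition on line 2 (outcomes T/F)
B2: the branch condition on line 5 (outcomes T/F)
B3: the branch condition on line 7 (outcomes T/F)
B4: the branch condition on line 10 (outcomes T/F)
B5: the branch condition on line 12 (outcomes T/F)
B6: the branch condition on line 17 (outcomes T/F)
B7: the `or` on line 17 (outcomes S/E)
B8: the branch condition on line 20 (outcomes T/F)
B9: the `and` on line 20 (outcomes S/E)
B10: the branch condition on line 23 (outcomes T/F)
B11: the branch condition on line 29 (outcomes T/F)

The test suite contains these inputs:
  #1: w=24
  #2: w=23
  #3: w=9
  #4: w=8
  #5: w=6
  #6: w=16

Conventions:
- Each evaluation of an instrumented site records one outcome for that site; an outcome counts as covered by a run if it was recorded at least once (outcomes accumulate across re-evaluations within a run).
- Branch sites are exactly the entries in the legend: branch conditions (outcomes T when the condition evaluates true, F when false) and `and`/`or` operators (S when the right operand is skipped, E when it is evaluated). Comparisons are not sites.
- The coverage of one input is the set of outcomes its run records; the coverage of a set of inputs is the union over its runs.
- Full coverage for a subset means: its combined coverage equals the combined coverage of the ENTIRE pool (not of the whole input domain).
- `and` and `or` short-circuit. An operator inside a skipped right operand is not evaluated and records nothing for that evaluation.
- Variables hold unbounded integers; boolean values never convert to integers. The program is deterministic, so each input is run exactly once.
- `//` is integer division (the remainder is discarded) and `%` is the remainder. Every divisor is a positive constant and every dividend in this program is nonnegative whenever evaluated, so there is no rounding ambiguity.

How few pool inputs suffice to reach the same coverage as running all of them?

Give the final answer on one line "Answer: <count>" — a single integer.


input #1, w=24: events B1->T, B2->F, B4->T, B7->E, B6->F, B9->S, B8->F, B10->F, B11->F; outcomes B1=T, B2=F, B4=T, B6=F, B7=E, B8=F, B9=S, B10=F, B11=F
input #2, w=23: events B1->T, B2->F, B4->F, B5->F, B7->S, B6->T, B10->T, B11->F; outcomes B1=T, B2=F, B4=F, B5=F, B6=T, B7=S, B10=T, B11=F
input #3, w=9: events B1->T, B2->F, B4->F, B5->F, B7->S, B6->T, B10->T, B11->F; outcomes B1=T, B2=F, B4=F, B5=F, B6=T, B7=S, B10=T, B11=F
input #4, w=8: events B1->T, B2->F, B4->F, B5->F, B7->E, B6->F, B9->E, B8->F, B10->F, B11->F; outcomes B1=T, B2=F, B4=F, B5=F, B6=F, B7=E, B8=F, B9=E, B10=F, B11=F
input #5, w=6: events B1->F, B3->T, B4->F, B5->T, B7->S, B6->T, B10->F, B11->F; outcomes B1=F, B3=T, B4=F, B5=T, B6=T, B7=S, B10=F, B11=F
input #6, w=16: events B1->T, B2->F, B4->F, B5->F, B7->E, B6->F, B9->E, B8->T, B10->F, B11->F; outcomes B1=T, B2=F, B4=F, B5=F, B6=F, B7=E, B8=T, B9=E, B10=F, B11=F
pool-wide coverage (19 outcomes): B1=T, B1=F, B2=F, B3=T, B4=T, B4=F, B5=T, B5=F, B6=T, B6=F, B7=S, B7=E, B8=T, B8=F, B9=S, B9=E, B10=T, B10=F, B11=F
every size-1 subset falls short of the 19 outcomes (best: 10/19)
every size-2 subset falls short of the 19 outcomes (best: 15/19)
every size-3 subset falls short of the 19 outcomes (best: 18/19)
size 4: inputs {1, 2, 5, 6} cover all 19 outcomes, and no lexicographically smaller subset of this size does
Answer: 4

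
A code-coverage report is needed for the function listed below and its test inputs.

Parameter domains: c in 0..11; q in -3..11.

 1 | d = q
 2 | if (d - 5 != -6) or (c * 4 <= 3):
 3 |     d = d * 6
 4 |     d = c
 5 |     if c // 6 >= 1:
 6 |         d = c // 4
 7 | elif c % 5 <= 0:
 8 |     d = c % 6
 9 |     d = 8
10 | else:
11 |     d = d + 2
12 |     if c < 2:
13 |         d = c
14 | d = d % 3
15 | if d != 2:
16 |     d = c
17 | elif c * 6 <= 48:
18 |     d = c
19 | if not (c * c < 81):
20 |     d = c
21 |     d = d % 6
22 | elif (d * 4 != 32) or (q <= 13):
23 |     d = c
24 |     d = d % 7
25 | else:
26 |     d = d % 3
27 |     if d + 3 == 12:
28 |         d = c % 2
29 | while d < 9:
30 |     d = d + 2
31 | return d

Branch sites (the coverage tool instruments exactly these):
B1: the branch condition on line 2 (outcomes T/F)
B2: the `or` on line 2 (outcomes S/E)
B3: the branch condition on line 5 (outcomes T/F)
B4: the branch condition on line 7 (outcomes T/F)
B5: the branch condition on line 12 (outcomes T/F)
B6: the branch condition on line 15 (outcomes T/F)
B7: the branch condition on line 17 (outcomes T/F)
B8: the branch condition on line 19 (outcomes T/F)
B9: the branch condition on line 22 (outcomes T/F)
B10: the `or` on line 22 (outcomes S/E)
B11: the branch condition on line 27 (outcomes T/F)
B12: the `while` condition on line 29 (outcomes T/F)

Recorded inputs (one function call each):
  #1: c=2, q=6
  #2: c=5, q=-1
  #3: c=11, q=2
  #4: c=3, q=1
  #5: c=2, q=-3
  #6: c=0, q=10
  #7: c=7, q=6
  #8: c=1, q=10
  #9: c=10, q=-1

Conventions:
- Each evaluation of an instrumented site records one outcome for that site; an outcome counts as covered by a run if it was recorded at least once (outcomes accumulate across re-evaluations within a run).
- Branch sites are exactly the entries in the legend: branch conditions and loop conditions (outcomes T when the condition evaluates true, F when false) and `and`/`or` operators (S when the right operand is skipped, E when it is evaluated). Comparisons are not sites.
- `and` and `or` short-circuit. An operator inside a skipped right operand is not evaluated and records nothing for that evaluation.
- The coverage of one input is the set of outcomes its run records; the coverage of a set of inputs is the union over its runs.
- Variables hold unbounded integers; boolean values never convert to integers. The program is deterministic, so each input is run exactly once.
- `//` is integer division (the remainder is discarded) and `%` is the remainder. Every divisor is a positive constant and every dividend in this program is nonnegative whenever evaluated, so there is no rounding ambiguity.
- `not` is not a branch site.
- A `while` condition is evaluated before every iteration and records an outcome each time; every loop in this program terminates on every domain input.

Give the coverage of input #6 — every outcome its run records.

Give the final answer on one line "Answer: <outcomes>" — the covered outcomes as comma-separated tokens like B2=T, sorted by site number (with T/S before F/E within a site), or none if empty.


Simulating input #6 (c=0, q=10) step by step:
  B2->S, B1->T, B3->F, B6->T, B8->F, B10->S, B9->T, B12->T, B12->T, B12->T
  B12->T, B12->T, B12->F
collecting distinct outcomes: B1=T, B2=S, B3=F, B6=T, B8=F, B9=T, B10=S, B12=T, B12=F
Answer: B1=T, B2=S, B3=F, B6=T, B8=F, B9=T, B10=S, B12=T, B12=F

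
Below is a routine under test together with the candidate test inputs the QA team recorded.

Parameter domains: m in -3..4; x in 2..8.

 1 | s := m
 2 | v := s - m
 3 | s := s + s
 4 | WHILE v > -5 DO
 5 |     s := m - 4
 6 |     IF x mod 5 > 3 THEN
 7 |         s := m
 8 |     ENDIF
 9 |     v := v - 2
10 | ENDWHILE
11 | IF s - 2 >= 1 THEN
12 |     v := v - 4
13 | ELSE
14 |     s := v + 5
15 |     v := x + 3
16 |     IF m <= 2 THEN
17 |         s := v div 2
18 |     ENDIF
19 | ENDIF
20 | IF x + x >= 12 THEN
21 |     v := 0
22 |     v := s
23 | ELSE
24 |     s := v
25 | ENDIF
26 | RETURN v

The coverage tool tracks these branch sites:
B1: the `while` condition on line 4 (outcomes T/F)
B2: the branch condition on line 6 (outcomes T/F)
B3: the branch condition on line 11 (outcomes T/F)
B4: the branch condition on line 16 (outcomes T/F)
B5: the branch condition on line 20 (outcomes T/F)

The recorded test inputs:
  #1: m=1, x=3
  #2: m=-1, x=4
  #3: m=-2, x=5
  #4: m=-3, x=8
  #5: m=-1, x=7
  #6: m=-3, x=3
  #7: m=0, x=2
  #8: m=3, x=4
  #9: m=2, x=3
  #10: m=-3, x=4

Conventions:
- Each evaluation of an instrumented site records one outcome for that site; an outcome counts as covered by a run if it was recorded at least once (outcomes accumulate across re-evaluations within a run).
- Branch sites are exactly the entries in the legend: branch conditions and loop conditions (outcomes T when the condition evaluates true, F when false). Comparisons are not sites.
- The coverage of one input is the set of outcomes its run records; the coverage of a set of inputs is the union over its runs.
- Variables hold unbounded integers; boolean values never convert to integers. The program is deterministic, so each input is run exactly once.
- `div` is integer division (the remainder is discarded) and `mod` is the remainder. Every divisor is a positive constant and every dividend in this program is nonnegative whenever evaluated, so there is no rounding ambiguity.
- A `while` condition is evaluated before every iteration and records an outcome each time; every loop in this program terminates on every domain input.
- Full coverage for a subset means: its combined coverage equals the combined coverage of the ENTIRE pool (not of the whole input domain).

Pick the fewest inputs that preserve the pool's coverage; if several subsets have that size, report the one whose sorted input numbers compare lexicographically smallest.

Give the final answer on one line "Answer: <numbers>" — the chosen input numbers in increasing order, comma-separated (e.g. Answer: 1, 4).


input #1 (m=1, x=3): events B1->T, B2->F, B1->T, B2->F, B1->T, B2->F, B1->F, B3->F, B4->T, B5->F; covers B1=T, B1=F, B2=F, B3=F, B4=T, B5=F
input #2 (m=-1, x=4): events B1->T, B2->T, B1->T, B2->T, B1->T, B2->T, B1->F, B3->F, B4->T, B5->F; covers B1=T, B1=F, B2=T, B3=F, B4=T, B5=F
input #3 (m=-2, x=5): events B1->T, B2->F, B1->T, B2->F, B1->T, B2->F, B1->F, B3->F, B4->T, B5->F; covers B1=T, B1=F, B2=F, B3=F, B4=T, B5=F
input #4 (m=-3, x=8): events B1->T, B2->F, B1->T, B2->F, B1->T, B2->F, B1->F, B3->F, B4->T, B5->T; covers B1=T, B1=F, B2=F, B3=F, B4=T, B5=T
input #5 (m=-1, x=7): events B1->T, B2->F, B1->T, B2->F, B1->T, B2->F, B1->F, B3->F, B4->T, B5->T; covers B1=T, B1=F, B2=F, B3=F, B4=T, B5=T
input #6 (m=-3, x=3): events B1->T, B2->F, B1->T, B2->F, B1->T, B2->F, B1->F, B3->F, B4->T, B5->F; covers B1=T, B1=F, B2=F, B3=F, B4=T, B5=F
input #7 (m=0, x=2): events B1->T, B2->F, B1->T, B2->F, B1->T, B2->F, B1->F, B3->F, B4->T, B5->F; covers B1=T, B1=F, B2=F, B3=F, B4=T, B5=F
input #8 (m=3, x=4): events B1->T, B2->T, B1->T, B2->T, B1->T, B2->T, B1->F, B3->T, B5->F; covers B1=T, B1=F, B2=T, B3=T, B5=F
input #9 (m=2, x=3): events B1->T, B2->F, B1->T, B2->F, B1->T, B2->F, B1->F, B3->F, B4->T, B5->F; covers B1=T, B1=F, B2=F, B3=F, B4=T, B5=F
input #10 (m=-3, x=4): events B1->T, B2->T, B1->T, B2->T, B1->T, B2->T, B1->F, B3->F, B4->T, B5->F; covers B1=T, B1=F, B2=T, B3=F, B4=T, B5=F
pool-wide coverage (9 outcomes): B1=T, B1=F, B2=T, B2=F, B3=T, B3=F, B4=T, B5=T, B5=F
checked all size-1 subsets: none covers 9 outcomes (max 6/9)
inputs {4, 8} (size 2) cover everything; no size-2 subset with a lexicographically smaller index list covers all 9
Answer: 4, 8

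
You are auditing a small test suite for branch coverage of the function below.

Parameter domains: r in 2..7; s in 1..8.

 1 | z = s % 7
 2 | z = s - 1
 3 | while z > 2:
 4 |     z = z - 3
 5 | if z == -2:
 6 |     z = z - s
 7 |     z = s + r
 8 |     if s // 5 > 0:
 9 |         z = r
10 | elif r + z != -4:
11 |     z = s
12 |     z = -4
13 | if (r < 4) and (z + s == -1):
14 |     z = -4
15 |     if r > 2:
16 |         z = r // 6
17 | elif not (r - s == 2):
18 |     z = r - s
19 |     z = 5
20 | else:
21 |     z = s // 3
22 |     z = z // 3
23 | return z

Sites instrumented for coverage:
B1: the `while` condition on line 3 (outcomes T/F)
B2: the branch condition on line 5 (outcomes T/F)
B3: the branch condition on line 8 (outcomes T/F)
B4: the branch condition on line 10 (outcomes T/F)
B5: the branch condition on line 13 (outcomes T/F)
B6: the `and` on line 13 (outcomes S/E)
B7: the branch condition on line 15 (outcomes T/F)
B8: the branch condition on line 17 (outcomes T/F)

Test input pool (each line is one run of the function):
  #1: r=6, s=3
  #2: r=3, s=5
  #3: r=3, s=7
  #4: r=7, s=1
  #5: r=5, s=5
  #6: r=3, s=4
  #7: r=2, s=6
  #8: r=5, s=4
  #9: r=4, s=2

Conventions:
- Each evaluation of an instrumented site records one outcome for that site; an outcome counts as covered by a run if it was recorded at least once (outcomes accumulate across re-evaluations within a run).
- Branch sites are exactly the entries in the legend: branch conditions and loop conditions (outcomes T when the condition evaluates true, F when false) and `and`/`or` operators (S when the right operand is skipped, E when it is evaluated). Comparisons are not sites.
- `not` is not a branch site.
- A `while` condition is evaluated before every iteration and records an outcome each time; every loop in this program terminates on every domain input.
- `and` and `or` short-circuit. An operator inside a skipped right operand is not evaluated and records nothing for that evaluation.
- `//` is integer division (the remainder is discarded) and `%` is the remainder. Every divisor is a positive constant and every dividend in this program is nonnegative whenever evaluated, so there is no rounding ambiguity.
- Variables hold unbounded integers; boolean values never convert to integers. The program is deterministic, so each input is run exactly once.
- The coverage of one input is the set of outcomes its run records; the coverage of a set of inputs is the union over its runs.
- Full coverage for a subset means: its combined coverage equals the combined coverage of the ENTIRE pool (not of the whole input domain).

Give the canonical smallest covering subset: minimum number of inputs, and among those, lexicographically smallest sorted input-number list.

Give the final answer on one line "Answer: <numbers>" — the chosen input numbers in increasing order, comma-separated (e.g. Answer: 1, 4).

test 1 (r=6, s=3) hits B1=F, B2=F, B4=T, B5=F, B6=S, B8=T
test 2 (r=3, s=5) hits B1=T, B1=F, B2=F, B4=T, B5=F, B6=E, B8=T
test 3 (r=3, s=7) hits B1=T, B1=F, B2=F, B4=T, B5=F, B6=E, B8=T
test 4 (r=7, s=1) hits B1=F, B2=F, B4=T, B5=F, B6=S, B8=T
test 5 (r=5, s=5) hits B1=T, B1=F, B2=F, B4=T, B5=F, B6=S, B8=T
test 6 (r=3, s=4) hits B1=T, B1=F, B2=F, B4=T, B5=F, B6=E, B8=T
test 7 (r=2, s=6) hits B1=T, B1=F, B2=F, B4=T, B5=F, B6=E, B8=T
test 8 (r=5, s=4) hits B1=T, B1=F, B2=F, B4=T, B5=F, B6=S, B8=T
test 9 (r=4, s=2) hits B1=F, B2=F, B4=T, B5=F, B6=S, B8=F
together the pool reaches 9 outcomes: B1=T, B1=F, B2=F, B4=T, B5=F, B6=S, B6=E, B8=T, B8=F
checked all size-1 subsets: none covers 9 outcomes (max 7/9)
at size 2, {2, 9} reaches all 9 outcomes; every lexicographically earlier size-2 subset fails

Answer: 2, 9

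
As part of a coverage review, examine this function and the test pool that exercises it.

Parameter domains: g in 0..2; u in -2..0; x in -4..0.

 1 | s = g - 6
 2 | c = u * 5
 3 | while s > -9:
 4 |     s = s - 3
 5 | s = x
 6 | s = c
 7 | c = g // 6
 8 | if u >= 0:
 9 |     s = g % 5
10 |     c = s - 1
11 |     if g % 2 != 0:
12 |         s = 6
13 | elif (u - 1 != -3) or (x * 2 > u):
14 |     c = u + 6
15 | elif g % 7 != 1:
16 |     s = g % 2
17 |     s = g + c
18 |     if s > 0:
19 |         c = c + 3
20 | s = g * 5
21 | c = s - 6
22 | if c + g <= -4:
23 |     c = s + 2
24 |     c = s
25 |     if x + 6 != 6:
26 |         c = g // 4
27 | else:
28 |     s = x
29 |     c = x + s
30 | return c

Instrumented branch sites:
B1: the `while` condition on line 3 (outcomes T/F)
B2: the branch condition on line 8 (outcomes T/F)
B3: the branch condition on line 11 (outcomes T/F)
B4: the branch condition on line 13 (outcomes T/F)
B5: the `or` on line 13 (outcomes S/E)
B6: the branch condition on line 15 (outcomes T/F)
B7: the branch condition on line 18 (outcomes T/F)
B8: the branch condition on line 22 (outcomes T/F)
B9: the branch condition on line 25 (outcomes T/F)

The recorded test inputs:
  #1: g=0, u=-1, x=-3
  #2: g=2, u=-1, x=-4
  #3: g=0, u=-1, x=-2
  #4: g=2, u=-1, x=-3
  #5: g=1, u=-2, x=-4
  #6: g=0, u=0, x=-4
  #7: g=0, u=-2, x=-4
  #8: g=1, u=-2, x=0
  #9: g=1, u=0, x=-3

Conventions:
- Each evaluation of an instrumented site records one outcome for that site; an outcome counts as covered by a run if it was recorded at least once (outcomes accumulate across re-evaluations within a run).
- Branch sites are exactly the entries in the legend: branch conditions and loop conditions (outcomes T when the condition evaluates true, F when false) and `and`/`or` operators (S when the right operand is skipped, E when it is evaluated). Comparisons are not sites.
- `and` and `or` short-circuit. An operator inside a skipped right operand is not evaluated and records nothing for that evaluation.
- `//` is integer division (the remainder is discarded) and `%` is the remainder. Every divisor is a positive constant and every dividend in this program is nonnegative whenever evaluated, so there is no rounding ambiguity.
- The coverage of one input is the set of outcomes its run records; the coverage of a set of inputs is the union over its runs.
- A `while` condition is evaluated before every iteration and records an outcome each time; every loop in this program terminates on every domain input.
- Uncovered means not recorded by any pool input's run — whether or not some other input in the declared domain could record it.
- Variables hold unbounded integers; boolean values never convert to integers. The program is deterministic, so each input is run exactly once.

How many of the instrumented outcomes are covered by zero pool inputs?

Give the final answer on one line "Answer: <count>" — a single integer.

input #1 (g=0, u=-1, x=-3): events B1->T, B1->F, B2->F, B5->S, B4->T, B8->T, B9->T; covers B1=T, B1=F, B2=F, B4=T, B5=S, B8=T, B9=T
input #2 (g=2, u=-1, x=-4): events B1->T, B1->T, B1->F, B2->F, B5->S, B4->T, B8->F; covers B1=T, B1=F, B2=F, B4=T, B5=S, B8=F
input #3 (g=0, u=-1, x=-2): events B1->T, B1->F, B2->F, B5->S, B4->T, B8->T, B9->T; covers B1=T, B1=F, B2=F, B4=T, B5=S, B8=T, B9=T
input #4 (g=2, u=-1, x=-3): events B1->T, B1->T, B1->F, B2->F, B5->S, B4->T, B8->F; covers B1=T, B1=F, B2=F, B4=T, B5=S, B8=F
input #5 (g=1, u=-2, x=-4): events B1->T, B1->T, B1->F, B2->F, B5->E, B4->F, B6->F, B8->F; covers B1=T, B1=F, B2=F, B4=F, B5=E, B6=F, B8=F
input #6 (g=0, u=0, x=-4): events B1->T, B1->F, B2->T, B3->F, B8->T, B9->T; covers B1=T, B1=F, B2=T, B3=F, B8=T, B9=T
input #7 (g=0, u=-2, x=-4): events B1->T, B1->F, B2->F, B5->E, B4->F, B6->T, B7->F, B8->T, B9->T; covers B1=T, B1=F, B2=F, B4=F, B5=E, B6=T, B7=F, B8=T, B9=T
input #8 (g=1, u=-2, x=0): events B1->T, B1->T, B1->F, B2->F, B5->E, B4->T, B8->F; covers B1=T, B1=F, B2=F, B4=T, B5=E, B8=F
input #9 (g=1, u=0, x=-3): events B1->T, B1->T, B1->F, B2->T, B3->T, B8->F; covers B1=T, B1=F, B2=T, B3=T, B8=F
union over the pool: B1=T, B1=F, B2=T, B2=F, B3=T, B3=F, B4=T, B4=F, B5=S, B5=E, B6=T, B6=F, B7=F, B8=T, B8=F, B9=T
uncovered (2 of 18): B7=T, B9=F

Answer: 2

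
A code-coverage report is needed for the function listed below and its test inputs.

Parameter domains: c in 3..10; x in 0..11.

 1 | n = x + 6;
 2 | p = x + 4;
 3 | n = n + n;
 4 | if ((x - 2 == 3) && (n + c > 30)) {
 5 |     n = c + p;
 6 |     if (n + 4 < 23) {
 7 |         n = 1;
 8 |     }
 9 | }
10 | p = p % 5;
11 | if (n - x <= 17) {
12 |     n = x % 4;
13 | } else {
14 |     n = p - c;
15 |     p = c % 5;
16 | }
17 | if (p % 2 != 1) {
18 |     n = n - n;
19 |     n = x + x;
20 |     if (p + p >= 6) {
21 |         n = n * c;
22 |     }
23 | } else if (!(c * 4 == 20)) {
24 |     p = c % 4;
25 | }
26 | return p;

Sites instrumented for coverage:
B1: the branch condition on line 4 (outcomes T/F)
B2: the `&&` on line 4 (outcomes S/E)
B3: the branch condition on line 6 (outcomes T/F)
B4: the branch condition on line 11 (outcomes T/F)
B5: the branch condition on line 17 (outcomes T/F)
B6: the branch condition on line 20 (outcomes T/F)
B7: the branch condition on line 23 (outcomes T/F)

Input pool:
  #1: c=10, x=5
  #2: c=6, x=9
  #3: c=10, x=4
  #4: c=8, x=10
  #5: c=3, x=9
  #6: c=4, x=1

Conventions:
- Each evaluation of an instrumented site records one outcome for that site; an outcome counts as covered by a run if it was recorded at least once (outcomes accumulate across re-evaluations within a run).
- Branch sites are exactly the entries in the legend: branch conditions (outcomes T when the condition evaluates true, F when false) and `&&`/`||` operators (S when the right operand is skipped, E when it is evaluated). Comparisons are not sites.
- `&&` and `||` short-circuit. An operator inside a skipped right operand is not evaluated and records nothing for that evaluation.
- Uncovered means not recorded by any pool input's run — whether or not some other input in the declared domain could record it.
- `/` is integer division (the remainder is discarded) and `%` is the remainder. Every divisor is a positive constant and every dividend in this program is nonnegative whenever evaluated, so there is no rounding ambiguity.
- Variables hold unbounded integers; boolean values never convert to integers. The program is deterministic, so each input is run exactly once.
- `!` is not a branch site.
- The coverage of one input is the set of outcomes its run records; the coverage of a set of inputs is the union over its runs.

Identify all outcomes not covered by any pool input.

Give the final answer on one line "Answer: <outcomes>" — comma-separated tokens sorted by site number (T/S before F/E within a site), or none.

run #1 (c=10, x=5) runs B2->E, B1->T, B3->F, B4->T, B5->T, B6->T; records B1=T, B2=E, B3=F, B4=T, B5=T, B6=T
run #2 (c=6, x=9) runs B2->S, B1->F, B4->F, B5->F, B7->T; records B1=F, B2=S, B4=F, B5=F, B7=T
run #3 (c=10, x=4) runs B2->S, B1->F, B4->T, B5->F, B7->T; records B1=F, B2=S, B4=T, B5=F, B7=T
run #4 (c=8, x=10) runs B2->S, B1->F, B4->F, B5->F, B7->T; records B1=F, B2=S, B4=F, B5=F, B7=T
run #5 (c=3, x=9) runs B2->S, B1->F, B4->F, B5->F, B7->T; records B1=F, B2=S, B4=F, B5=F, B7=T
run #6 (c=4, x=1) runs B2->S, B1->F, B4->T, B5->T, B6->F; records B1=F, B2=S, B4=T, B5=T, B6=F
union over the pool: B1=T, B1=F, B2=S, B2=E, B3=F, B4=T, B4=F, B5=T, B5=F, B6=T, B6=F, B7=T
uncovered (2 of 14): B3=T, B7=F

Answer: B3=T, B7=F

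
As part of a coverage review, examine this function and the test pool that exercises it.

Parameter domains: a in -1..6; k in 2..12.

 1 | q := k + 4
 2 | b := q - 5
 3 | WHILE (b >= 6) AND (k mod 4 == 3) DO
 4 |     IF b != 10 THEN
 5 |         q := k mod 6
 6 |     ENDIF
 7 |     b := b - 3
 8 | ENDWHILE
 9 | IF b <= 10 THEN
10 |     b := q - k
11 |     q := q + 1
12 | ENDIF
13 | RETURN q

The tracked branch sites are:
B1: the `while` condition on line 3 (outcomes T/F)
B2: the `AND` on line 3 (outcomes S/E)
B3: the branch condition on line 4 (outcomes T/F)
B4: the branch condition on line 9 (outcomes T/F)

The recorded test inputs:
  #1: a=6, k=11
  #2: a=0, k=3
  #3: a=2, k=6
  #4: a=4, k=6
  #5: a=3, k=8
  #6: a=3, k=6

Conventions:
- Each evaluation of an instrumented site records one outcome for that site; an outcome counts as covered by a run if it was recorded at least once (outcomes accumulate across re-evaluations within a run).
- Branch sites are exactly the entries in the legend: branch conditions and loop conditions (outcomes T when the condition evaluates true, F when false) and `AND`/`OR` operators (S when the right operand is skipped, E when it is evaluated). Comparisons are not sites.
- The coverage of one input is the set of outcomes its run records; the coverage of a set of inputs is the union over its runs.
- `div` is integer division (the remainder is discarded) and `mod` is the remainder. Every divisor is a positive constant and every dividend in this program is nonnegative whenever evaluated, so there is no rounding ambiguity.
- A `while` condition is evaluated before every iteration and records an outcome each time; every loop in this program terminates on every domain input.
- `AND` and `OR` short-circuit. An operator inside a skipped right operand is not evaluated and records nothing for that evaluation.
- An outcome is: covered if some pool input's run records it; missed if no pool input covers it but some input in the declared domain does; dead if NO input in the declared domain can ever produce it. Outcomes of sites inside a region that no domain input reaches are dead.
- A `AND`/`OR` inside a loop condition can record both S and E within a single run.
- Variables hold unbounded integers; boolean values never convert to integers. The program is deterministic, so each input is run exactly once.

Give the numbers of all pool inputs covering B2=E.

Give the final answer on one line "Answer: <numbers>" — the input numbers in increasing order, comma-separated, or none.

input #1 (a=6, k=11): produces B2=E
input #2 (a=0, k=3): does not produce B2=E
input #3 (a=2, k=6): does not produce B2=E
input #4 (a=4, k=6): does not produce B2=E
input #5 (a=3, k=8): produces B2=E
input #6 (a=3, k=6): does not produce B2=E

Answer: 1, 5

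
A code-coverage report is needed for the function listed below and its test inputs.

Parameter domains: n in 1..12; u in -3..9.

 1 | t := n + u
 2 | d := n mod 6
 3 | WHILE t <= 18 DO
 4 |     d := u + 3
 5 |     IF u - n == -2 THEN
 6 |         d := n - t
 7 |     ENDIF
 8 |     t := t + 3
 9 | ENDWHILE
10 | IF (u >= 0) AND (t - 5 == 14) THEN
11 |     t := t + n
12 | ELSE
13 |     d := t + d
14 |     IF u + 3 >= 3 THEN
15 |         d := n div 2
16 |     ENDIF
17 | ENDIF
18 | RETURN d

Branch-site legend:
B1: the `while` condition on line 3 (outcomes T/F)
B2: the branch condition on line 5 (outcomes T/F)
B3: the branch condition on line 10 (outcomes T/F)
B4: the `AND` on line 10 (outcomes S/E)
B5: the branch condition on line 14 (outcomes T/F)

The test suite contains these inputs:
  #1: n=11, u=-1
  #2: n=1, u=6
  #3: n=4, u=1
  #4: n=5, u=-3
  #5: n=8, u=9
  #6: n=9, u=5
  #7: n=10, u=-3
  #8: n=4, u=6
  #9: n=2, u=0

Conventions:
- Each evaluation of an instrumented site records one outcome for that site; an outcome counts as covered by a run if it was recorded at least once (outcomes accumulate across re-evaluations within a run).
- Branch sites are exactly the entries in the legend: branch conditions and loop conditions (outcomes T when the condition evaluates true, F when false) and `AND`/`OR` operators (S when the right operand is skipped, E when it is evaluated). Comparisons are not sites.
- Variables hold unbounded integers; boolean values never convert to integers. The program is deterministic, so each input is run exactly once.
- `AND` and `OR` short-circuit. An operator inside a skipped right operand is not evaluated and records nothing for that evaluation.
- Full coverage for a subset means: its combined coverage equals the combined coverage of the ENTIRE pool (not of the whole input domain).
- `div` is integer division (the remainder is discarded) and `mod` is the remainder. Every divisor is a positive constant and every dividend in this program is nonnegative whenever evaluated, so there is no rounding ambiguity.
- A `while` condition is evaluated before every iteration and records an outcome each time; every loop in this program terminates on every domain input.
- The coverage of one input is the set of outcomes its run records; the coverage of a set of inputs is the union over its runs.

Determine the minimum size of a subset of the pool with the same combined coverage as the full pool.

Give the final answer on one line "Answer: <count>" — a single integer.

input #1 (n=11, u=-1): events B1->T, B2->F, B1->T, B2->F, B1->T, B2->F, B1->F, B4->S, B3->F, B5->F; covers B1=T, B1=F, B2=F, B3=F, B4=S, B5=F
input #2 (n=1, u=6): events B1->T, B2->F, B1->T, B2->F, B1->T, B2->F, B1->T, B2->F, B1->F, B4->E, B3->T; covers B1=T, B1=F, B2=F, B3=T, B4=E
input #3 (n=4, u=1): events B1->T, B2->F, B1->T, B2->F, B1->T, B2->F, B1->T, B2->F, B1->T, B2->F, B1->F, B4->E, B3->F, B5->T; covers B1=T, B1=F, B2=F, B3=F, B4=E, B5=T
input #4 (n=5, u=-3): events B1->T, B2->F, B1->T, B2->F, B1->T, B2->F, B1->T, B2->F, B1->T, B2->F, B1->T, B2->F, B1->F, B4->S, ...; covers B1=T, B1=F, B2=F, B3=F, B4=S, B5=F
input #5 (n=8, u=9): events B1->T, B2->F, B1->F, B4->E, B3->F, B5->T; covers B1=T, B1=F, B2=F, B3=F, B4=E, B5=T
input #6 (n=9, u=5): events B1->T, B2->F, B1->T, B2->F, B1->F, B4->E, B3->F, B5->T; covers B1=T, B1=F, B2=F, B3=F, B4=E, B5=T
input #7 (n=10, u=-3): events B1->T, B2->F, B1->T, B2->F, B1->T, B2->F, B1->T, B2->F, B1->F, B4->S, B3->F, B5->F; covers B1=T, B1=F, B2=F, B3=F, B4=S, B5=F
input #8 (n=4, u=6): events B1->T, B2->F, B1->T, B2->F, B1->T, B2->F, B1->F, B4->E, B3->T; covers B1=T, B1=F, B2=F, B3=T, B4=E
input #9 (n=2, u=0): events B1->T, B2->T, B1->T, B2->T, B1->T, B2->T, B1->T, B2->T, B1->T, B2->T, B1->T, B2->T, B1->F, B4->E, ...; covers B1=T, B1=F, B2=T, B3=F, B4=E, B5=T
union over all inputs: B1=T, B1=F, B2=T, B2=F, B3=T, B3=F, B4=S, B4=E, B5=T, B5=F (10 outcomes)
size 1 is not enough: best union over all size-1 subsets is 6/10
size 2 is not enough: best union over all size-2 subsets is 9/10
inputs {1, 2, 9} (size 3) cover everything; no size-3 subset with a lexicographically smaller index list covers all 10

Answer: 3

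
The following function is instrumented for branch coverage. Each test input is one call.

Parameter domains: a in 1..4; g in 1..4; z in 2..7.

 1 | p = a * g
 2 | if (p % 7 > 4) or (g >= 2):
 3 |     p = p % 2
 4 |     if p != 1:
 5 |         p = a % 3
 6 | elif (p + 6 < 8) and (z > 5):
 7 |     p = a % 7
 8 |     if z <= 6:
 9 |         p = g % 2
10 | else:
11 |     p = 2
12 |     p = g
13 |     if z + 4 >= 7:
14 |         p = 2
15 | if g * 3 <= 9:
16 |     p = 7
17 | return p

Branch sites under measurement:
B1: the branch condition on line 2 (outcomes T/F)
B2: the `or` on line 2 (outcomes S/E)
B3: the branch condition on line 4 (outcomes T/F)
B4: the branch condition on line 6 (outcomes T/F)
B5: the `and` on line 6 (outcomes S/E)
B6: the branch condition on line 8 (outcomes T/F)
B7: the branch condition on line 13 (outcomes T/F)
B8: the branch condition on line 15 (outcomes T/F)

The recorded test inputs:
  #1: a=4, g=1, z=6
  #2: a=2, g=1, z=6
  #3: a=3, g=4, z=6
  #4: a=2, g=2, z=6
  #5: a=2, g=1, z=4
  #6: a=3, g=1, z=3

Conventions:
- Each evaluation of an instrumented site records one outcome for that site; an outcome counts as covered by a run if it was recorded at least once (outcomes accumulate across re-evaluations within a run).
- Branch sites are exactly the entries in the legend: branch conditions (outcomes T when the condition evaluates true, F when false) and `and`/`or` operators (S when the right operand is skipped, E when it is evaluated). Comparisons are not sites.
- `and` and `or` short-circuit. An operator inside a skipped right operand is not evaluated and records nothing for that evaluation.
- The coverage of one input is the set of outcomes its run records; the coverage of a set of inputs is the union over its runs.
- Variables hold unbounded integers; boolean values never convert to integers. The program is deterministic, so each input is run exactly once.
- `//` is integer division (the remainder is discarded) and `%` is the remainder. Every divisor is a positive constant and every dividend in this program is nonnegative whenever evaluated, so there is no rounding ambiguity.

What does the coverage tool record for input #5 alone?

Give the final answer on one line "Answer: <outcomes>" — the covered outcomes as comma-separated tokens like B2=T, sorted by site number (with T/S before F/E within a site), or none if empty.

Event log for input #5 (a=2, g=1, z=4):
  B2->E, B1->F, B5->S, B4->F, B7->T, B8->T
as a set, this run covers: B1=F, B2=E, B4=F, B5=S, B7=T, B8=T

Answer: B1=F, B2=E, B4=F, B5=S, B7=T, B8=T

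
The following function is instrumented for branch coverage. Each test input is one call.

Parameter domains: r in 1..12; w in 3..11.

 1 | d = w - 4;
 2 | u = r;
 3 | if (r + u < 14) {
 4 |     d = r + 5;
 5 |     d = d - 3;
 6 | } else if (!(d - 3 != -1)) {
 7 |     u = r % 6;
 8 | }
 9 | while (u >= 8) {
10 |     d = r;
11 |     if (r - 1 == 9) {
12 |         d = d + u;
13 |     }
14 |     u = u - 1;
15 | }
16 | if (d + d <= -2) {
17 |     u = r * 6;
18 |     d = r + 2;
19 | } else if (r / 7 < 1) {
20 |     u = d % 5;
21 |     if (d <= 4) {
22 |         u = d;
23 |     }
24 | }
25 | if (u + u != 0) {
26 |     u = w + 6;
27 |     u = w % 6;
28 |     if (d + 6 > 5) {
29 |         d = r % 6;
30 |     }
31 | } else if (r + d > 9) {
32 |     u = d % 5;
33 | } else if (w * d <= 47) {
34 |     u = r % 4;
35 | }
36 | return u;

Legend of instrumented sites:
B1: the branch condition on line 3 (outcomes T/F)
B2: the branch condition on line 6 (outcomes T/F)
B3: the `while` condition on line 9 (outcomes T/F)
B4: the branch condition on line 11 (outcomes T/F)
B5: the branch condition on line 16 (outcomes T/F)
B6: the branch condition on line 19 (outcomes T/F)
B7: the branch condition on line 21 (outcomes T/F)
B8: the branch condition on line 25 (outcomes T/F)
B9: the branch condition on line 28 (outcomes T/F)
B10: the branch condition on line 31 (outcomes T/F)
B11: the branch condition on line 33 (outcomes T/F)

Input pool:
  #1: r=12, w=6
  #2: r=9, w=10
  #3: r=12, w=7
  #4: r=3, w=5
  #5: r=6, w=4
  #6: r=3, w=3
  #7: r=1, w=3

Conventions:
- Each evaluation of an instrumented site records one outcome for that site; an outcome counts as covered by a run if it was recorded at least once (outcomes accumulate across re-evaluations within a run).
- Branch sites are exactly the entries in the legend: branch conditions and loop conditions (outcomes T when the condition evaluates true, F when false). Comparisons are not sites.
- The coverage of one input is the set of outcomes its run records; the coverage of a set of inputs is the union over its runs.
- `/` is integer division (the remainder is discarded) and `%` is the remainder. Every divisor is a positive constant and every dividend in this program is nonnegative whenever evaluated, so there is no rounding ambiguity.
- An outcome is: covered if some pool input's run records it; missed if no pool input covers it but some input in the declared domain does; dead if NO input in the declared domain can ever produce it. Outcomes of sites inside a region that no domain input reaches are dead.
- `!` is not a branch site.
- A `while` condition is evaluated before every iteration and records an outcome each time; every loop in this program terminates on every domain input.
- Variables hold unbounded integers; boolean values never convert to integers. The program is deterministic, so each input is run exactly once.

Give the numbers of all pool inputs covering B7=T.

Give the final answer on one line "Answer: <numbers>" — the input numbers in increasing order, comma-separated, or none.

input #1 (r=12, w=6): does not produce B7=T
input #2 (r=9, w=10): does not produce B7=T
input #3 (r=12, w=7): does not produce B7=T
input #4 (r=3, w=5): does not produce B7=T
input #5 (r=6, w=4): does not produce B7=T
input #6 (r=3, w=3): does not produce B7=T
input #7 (r=1, w=3): produces B7=T

Answer: 7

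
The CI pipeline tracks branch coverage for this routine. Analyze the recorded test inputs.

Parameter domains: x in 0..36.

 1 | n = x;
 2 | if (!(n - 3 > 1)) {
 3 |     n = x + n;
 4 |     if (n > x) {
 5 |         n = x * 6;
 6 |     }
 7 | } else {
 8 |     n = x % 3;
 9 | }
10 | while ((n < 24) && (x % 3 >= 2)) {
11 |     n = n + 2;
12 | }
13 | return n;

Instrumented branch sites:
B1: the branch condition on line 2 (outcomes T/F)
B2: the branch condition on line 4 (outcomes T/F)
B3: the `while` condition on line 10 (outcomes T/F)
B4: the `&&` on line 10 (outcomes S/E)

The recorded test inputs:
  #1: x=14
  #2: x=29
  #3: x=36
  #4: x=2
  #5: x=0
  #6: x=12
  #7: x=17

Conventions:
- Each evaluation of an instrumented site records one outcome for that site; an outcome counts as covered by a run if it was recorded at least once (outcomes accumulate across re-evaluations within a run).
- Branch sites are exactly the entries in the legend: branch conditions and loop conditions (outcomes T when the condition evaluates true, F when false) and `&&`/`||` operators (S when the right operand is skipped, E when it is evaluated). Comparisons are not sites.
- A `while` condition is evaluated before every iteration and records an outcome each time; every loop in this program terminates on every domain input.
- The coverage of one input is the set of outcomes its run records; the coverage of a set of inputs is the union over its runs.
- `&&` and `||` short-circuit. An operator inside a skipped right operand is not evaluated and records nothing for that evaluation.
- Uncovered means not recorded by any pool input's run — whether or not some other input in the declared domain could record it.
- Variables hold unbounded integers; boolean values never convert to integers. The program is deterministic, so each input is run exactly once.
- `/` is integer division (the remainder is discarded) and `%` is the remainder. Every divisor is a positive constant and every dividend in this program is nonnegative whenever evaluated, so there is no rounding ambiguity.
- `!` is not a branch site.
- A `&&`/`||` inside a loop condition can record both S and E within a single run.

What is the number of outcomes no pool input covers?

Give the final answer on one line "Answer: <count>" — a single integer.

run #1 (x=14) runs B1->F, B4->E, B3->T, B4->E, B3->T, B4->E, B3->T, B4->E, B3->T, B4->E, B3->T, B4->E, B3->T, B4->E, ...; records B1=F, B3=T, B3=F, B4=S, B4=E
run #2 (x=29) runs B1->F, B4->E, B3->T, B4->E, B3->T, B4->E, B3->T, B4->E, B3->T, B4->E, B3->T, B4->E, B3->T, B4->E, ...; records B1=F, B3=T, B3=F, B4=S, B4=E
run #3 (x=36) runs B1->F, B4->E, B3->F; records B1=F, B3=F, B4=E
run #4 (x=2) runs B1->T, B2->T, B4->E, B3->T, B4->E, B3->T, B4->E, B3->T, B4->E, B3->T, B4->E, B3->T, B4->E, B3->T, ...; records B1=T, B2=T, B3=T, B3=F, B4=S, B4=E
run #5 (x=0) runs B1->T, B2->F, B4->E, B3->F; records B1=T, B2=F, B3=F, B4=E
run #6 (x=12) runs B1->F, B4->E, B3->F; records B1=F, B3=F, B4=E
run #7 (x=17) runs B1->F, B4->E, B3->T, B4->E, B3->T, B4->E, B3->T, B4->E, B3->T, B4->E, B3->T, B4->E, B3->T, B4->E, ...; records B1=F, B3=T, B3=F, B4=S, B4=E
union over the pool: B1=T, B1=F, B2=T, B2=F, B3=T, B3=F, B4=S, B4=E
uncovered (0 of 8): none

Answer: 0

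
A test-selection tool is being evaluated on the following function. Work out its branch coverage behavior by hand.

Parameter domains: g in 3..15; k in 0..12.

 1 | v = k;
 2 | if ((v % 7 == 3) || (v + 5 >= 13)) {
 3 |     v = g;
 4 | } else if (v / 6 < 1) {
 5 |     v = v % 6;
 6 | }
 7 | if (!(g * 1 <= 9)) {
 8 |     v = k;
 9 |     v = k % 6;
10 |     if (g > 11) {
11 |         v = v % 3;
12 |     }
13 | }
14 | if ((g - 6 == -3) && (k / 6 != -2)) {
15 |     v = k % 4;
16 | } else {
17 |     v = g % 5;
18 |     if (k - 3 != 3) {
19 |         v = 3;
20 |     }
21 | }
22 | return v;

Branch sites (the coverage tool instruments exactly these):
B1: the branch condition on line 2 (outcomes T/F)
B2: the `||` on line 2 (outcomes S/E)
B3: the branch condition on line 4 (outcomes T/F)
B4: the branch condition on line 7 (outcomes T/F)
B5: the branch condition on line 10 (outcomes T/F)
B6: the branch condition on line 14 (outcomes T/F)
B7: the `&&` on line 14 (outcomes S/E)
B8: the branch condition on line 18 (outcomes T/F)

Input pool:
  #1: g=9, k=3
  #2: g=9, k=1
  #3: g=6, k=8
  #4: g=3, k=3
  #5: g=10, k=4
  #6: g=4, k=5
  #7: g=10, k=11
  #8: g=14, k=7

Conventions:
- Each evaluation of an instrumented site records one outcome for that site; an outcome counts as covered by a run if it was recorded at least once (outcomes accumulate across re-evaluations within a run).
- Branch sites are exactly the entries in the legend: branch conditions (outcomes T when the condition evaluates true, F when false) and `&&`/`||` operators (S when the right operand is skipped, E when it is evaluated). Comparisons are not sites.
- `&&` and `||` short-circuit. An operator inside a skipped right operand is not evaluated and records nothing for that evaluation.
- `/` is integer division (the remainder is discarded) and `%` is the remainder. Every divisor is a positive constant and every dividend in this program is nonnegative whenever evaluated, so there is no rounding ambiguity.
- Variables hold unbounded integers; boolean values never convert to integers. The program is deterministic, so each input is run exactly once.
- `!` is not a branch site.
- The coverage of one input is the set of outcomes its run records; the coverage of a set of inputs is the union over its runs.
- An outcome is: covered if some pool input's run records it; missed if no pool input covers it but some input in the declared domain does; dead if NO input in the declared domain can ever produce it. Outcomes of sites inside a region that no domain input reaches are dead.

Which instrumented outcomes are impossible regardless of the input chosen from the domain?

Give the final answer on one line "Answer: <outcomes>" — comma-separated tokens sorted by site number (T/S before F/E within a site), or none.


sweeping the full domain (169 inputs) for each outcome:
  reachable outcomes have witnesses, e.g. B1=T (e.g. g=3, k=3), B1=F (e.g. g=3, k=0), B2=S (e.g. g=3, k=3), B2=E (e.g. g=3, k=0)
Answer: none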